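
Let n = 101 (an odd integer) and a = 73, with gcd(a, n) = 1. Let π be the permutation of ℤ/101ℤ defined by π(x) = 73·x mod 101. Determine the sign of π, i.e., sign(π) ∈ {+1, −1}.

Orbit of 68 under x↦73x: [68, 15, 85, 44, 81, 55, 76]… (length divides ord_101(73)).
The orbit structure of x ↦ 73x mod 101: 2 orbits of sizes [100, 1].
n − c = 101 − 2 = 99; sign = (−1)^99 = -1.
The Jacobi symbol (73|101) = -1 (Zolotarev) agrees.

-1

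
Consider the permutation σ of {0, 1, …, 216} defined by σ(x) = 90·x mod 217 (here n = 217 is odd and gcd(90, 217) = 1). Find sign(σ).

Start at x=113: 113 → 188 → 211 → 111 → 8 → 69 → 134 → … (one orbit).
π_90 has 12 disjoint cycles with lengths [30, 30, 30, 30, 30, 30, 15, 15, 2, 2, 2, 1] on {0,…,216}.
217 − 12 = 205 transpositions; sign(π) = (−1)^205 = -1.
(90|217)_J = -1 (Zolotarev's lemma cross-check).

-1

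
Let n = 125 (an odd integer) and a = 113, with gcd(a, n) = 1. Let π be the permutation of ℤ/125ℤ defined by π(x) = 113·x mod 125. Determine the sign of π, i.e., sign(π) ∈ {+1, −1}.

Orbit of 59 under x↦113x: [59, 42, 121, 48, 49, 37, 56]… (length divides ord_125(113)).
Cycle lengths of π_113 on ℤ/125ℤ: [100, 20, 4, 1]; 4 cycles in total.
125 − 4 = 121 transpositions; sign(π) = (−1)^121 = -1.

-1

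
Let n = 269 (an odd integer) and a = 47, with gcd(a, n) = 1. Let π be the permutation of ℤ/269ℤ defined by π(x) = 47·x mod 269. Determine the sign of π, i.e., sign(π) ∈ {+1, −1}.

+1

Start at x=24: 24 → 52 → 23 → 5 → 235 → 16 → 214 → … (one orbit).
Cycle lengths of π_47 on ℤ/269ℤ: [67, 67, 67, 67, 1]; 5 cycles in total.
n − c = 269 − 5 = 264; sign = (−1)^264 = +1.
Via Zolotarev, sign(π_{47}) = (47|269) = +1.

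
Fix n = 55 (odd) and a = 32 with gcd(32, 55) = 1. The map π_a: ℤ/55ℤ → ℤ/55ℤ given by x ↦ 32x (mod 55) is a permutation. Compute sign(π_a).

+1

Orbit of 1 under x↦32x: [1, 32, 34, 43]… (length divides ord_55(32)).
Cycle type of π: 4×11 + 2×5 + 1; total 17 cycles.
n − c = 55 − 17 = 38; sign = (−1)^38 = +1.
Zolotarev: (32|55) = +1, matching the cycle-count sign.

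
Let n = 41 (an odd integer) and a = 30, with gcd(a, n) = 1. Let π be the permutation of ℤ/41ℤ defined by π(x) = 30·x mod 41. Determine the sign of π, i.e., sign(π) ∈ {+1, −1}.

Trace 18: π^k(18) = [18, 7, 5, 27, 31, 28, 20] for k=0..6.
The orbit structure of x ↦ 30x mod 41: 2 orbits of sizes [40, 1].
With 2 cycles on 41 points, sign = (−1)^{41−2} = -1.

-1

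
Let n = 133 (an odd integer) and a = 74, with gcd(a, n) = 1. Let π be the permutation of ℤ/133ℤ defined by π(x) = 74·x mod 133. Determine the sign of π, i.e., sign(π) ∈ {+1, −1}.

+1

Start at x=23: 23 → 106 → 130 → 44 → 64 → 81 → 9 → … (one orbit).
π_74 has 17 disjoint cycles with lengths [9, 9, 9, 9, 9, 9, 9, 9, 9, 9, 9, 9, 9, 9, 3, 3, 1] on {0,…,132}.
n − c = 133 − 17 = 116; sign = (−1)^116 = +1.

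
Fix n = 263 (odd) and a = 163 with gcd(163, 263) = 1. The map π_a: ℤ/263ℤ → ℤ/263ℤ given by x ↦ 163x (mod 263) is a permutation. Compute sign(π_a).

Orbit of 226 under x↦163x: [226, 18, 41, 108, 246, 122, 161]… (length divides ord_263(163)).
The orbit structure of x ↦ 163x mod 263: 2 orbits of sizes [262, 1].
Σ(ℓ_i−1) = 263−2 = 261; sign = (−1)^261 = -1.

-1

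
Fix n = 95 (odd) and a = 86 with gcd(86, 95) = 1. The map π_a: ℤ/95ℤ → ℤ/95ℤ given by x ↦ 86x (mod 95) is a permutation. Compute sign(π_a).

Orbit of 81 under x↦86x: [81, 31, 6, 41, 11, 91, 36]… (length divides ord_95(86)).
10 cycles of lengths [18, 18, 18, 18, 18, 1, 1, 1, 1, 1].
95 − 10 = 85 transpositions; sign(π) = (−1)^85 = -1.
Via Zolotarev, sign(π_{86}) = (86|95) = -1.

-1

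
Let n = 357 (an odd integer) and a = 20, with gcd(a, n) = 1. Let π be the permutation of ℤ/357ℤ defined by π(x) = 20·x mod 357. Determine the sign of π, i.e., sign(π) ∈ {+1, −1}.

Orbit of 62 under x↦20x: [62, 169, 167, 127, 41, 106, 335]… (length divides ord_357(20)).
Cycle lengths of π_20 on ℤ/357ℤ: [16, 16, 16, 16, 16, 16, 16, 16, 16, 16, 16, 16, 16, 16, 16, 16, 16, 16, 16, 16, 16, 2, 2, 2, 2, 2, 2, 2, 2, 2, 2, 1]; 32 cycles in total.
With 32 cycles on 357 points, sign = (−1)^{357−32} = -1.
The Jacobi symbol (20|357) = -1 (Zolotarev) agrees.

-1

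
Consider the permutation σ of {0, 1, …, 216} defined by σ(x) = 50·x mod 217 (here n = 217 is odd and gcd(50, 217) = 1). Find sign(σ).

Start at x=204: 204 → 1 → 50 → 113 → 8 → 183 → 36 → … (one orbit).
π_50 has 21 disjoint cycles with lengths [15, 15, 15, 15, 15, 15, 15, 15, 15, 15, 15, 15, 15, 15, 1, 1, 1, 1, 1, 1, 1] on {0,…,216}.
sign(π) = (−1)^{n − #cycles} = (−1)^{217−21} = (−1)^196 = +1.
(50|217)_J = +1 (Zolotarev's lemma cross-check).

+1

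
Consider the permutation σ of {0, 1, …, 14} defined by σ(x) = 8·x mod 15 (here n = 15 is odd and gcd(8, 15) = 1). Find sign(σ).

+1

Start at x=4: 4 → 2 → 1 → 8 → 4 (one orbit).
5 cycles of lengths [4, 4, 4, 2, 1].
With 5 cycles on 15 points, sign = (−1)^{15−5} = +1.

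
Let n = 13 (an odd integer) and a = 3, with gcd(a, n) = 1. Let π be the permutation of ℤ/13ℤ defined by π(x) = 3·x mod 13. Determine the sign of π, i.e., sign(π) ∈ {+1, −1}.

Trace 9: π^k(9) = [9, 1, 3] for k=0..2.
Decompose π into cycles: lengths [3, 3, 3, 3, 1] (5 cycles, including the fixed point 0).
n − c = 13 − 5 = 8; sign = (−1)^8 = +1.

+1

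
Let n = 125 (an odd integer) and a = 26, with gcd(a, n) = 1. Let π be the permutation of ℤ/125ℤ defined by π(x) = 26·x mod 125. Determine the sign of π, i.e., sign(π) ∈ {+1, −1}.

+1

Trace 101: π^k(101) = [101, 1, 26, 51, 76] for k=0..4.
The orbit structure of x ↦ 26x mod 125: 45 orbits of sizes [5, 5, 5, 5, 5, 5, 5, 5, 5, 5, 5, 5, 5, 5, 5, 5, 5, 5, 5, 5, 1, 1, 1, 1, 1, 1, 1, 1, 1, 1, 1, 1, 1, 1, 1, 1, 1, 1, 1, 1, 1, 1, 1, 1, 1].
With 45 cycles on 125 points, sign = (−1)^{125−45} = +1.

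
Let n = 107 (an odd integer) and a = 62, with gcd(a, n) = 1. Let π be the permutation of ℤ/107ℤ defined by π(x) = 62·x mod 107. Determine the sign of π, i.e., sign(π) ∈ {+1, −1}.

Start at x=64: 64 → 9 → 23 → 35 → 30 → 41 → 81 → … (one orbit).
Decompose π into cycles: lengths [53, 53, 1] (3 cycles, including the fixed point 0).
107 − 3 = 104 transpositions; sign(π) = (−1)^104 = +1.
Zolotarev: (62|107) = +1, matching the cycle-count sign.

+1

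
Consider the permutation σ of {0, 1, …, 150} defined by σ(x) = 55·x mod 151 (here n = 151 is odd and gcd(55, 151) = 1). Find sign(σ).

+1

Orbit of 121 under x↦55x: [121, 11, 1, 55, 5, 124, 25]… (length divides ord_151(55)).
Cycle type of π: 75×2 + 1; total 3 cycles.
Σ(ℓ_i−1) = 151−3 = 148; sign = (−1)^148 = +1.
Check: (55/151) = +1 by Zolotarev.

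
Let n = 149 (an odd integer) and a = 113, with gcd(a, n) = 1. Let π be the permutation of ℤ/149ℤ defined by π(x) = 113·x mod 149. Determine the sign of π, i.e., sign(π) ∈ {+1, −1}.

Orbit of 9 under x↦113x: [9, 123, 42, 127, 47, 96, 120]… (length divides ord_149(113)).
Cycle type of π: 74×2 + 1; total 3 cycles.
sign(π) = (−1)^{n − #cycles} = (−1)^{149−3} = (−1)^146 = +1.

+1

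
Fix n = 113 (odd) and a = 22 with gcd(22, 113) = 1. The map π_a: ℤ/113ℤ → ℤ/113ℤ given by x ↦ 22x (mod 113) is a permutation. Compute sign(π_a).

+1

Trace 1: π^k(1) = [1, 22, 32, 26, 7, 41, 111] for k=0..6.
3 cycles of lengths [56, 56, 1].
113 − 3 = 110 transpositions; sign(π) = (−1)^110 = +1.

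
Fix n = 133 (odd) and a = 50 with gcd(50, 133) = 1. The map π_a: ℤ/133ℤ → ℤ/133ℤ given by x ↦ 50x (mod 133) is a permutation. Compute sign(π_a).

Orbit of 106 under x↦50x: [106, 113, 64, 8, 1, 50]… (length divides ord_133(50)).
Decompose π into cycles: lengths [6, 6, 6, 6, 6, 6, 6, 6, 6, 6, 6, 6, 6, 6, 6, 6, 6, 6, 6, 6, 6, 1, 1, 1, 1, 1, 1, 1] (28 cycles, including the fixed point 0).
With 28 cycles on 133 points, sign = (−1)^{133−28} = -1.

-1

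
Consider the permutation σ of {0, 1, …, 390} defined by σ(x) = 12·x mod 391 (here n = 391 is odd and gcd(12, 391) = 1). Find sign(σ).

Start at x=173: 173 → 121 → 279 → 220 → 294 → 9 → 108 → … (one orbit).
Decompose π into cycles: lengths [176, 176, 16, 11, 11, 1] (6 cycles, including the fixed point 0).
391 − 6 = 385 transpositions; sign(π) = (−1)^385 = -1.
The Jacobi symbol (12|391) = -1 (Zolotarev) agrees.

-1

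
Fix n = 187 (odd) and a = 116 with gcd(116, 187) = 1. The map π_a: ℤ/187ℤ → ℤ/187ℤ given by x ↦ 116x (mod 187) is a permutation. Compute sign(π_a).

+1

Orbit of 174 under x↦116x: [174, 175, 104, 96, 103, 167, 111]… (length divides ord_187(116)).
Cycle type of π: 80×2 + 16 + 10 + 1; total 5 cycles.
sign(π) = (−1)^{n − #cycles} = (−1)^{187−5} = (−1)^182 = +1.
The Jacobi symbol (116|187) = +1 (Zolotarev) agrees.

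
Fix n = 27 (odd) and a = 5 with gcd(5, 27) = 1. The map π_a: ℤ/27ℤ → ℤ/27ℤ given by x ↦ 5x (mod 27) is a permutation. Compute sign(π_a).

Start at x=5: 5 → 25 → 17 → 4 → 20 → 19 → 14 → … (one orbit).
Cycle lengths of π_5 on ℤ/27ℤ: [18, 6, 2, 1]; 4 cycles in total.
4 cycles on 27: each ℓ→(−1)^(ℓ−1), product (−1)^23 = -1.
Via Zolotarev, sign(π_{5}) = (5|27) = -1.

-1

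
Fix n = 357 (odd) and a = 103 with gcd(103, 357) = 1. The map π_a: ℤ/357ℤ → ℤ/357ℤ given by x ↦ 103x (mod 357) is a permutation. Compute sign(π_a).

-1

Start at x=256: 256 → 307 → 205 → 52 → 1 → 103 → 256 (one orbit).
102 cycles of lengths [6, 6, 6, 6, 6, 6, 6, 6, 6, 6, 6, 6, 6, 6, 6, 6, 6, 6, 6, 6, 6, 6, 6, 6, 6, 6, 6, 6, 6, 6, 6, 6, 6, 6, 6, 6, 6, 6, 6, 6, 6, 6, 6, 6, 6, 6, 6, 6, 6, 6, 6, 1, 1, 1, 1, 1, 1, 1, 1, 1, 1, 1, 1, 1, 1, 1, 1, 1, 1, 1, 1, 1, 1, 1, 1, 1, 1, 1, 1, 1, 1, 1, 1, 1, 1, 1, 1, 1, 1, 1, 1, 1, 1, 1, 1, 1, 1, 1, 1, 1, 1, 1].
With 102 cycles on 357 points, sign = (−1)^{357−102} = -1.
(103|357)_J = -1 (Zolotarev's lemma cross-check).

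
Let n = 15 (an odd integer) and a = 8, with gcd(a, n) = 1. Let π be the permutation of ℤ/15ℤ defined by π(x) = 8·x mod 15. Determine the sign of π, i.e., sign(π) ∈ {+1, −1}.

+1

Orbit of 8 under x↦8x: [8, 4, 2, 1]… (length divides ord_15(8)).
Cycle lengths of π_8 on ℤ/15ℤ: [4, 4, 4, 2, 1]; 5 cycles in total.
n − c = 15 − 5 = 10; sign = (−1)^10 = +1.
(8|15)_J = +1 (Zolotarev's lemma cross-check).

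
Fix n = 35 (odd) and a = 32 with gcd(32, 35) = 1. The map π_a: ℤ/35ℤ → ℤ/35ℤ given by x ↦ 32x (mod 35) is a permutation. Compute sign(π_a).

-1

Trace 18: π^k(18) = [18, 16, 22, 4, 23, 1, 32] for k=0..6.
π_32 has 6 disjoint cycles with lengths [12, 12, 4, 3, 3, 1] on {0,…,34}.
With 6 cycles on 35 points, sign = (−1)^{35−6} = -1.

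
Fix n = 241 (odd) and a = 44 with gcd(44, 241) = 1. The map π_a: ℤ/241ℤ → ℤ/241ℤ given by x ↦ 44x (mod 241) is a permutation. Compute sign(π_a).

Orbit of 233 under x↦44x: [233, 130, 177, 76, 211, 126, 1]… (length divides ord_241(44)).
Decompose π into cycles: lengths [16, 16, 16, 16, 16, 16, 16, 16, 16, 16, 16, 16, 16, 16, 16, 1] (16 cycles, including the fixed point 0).
With 16 cycles on 241 points, sign = (−1)^{241−16} = -1.
The Jacobi symbol (44|241) = -1 (Zolotarev) agrees.

-1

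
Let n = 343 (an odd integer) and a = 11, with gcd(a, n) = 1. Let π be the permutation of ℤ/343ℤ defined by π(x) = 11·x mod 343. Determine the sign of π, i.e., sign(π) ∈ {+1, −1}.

Trace 65: π^k(65) = [65, 29, 319, 79, 183, 298, 191] for k=0..6.
7 cycles of lengths [147, 147, 21, 21, 3, 3, 1].
sign(π) = (−1)^{n − #cycles} = (−1)^{343−7} = (−1)^336 = +1.

+1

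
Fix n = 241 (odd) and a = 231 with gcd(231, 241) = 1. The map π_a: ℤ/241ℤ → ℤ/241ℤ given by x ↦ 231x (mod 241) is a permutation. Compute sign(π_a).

+1

Start at x=231: 231 → 100 → 205 → 119 → 15 → 91 → 54 → … (one orbit).
π_231 has 17 disjoint cycles with lengths [15, 15, 15, 15, 15, 15, 15, 15, 15, 15, 15, 15, 15, 15, 15, 15, 1] on {0,…,240}.
17 cycles on 241: each ℓ→(−1)^(ℓ−1), product (−1)^224 = +1.
Zolotarev: (231|241) = +1, matching the cycle-count sign.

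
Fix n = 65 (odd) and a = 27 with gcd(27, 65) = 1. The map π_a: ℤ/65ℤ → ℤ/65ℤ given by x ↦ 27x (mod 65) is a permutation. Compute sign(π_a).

-1

Start at x=27: 27 → 14 → 53 → 1 → 27 (one orbit).
π_27 has 26 disjoint cycles with lengths [4, 4, 4, 4, 4, 4, 4, 4, 4, 4, 4, 4, 4, 1, 1, 1, 1, 1, 1, 1, 1, 1, 1, 1, 1, 1] on {0,…,64}.
26 cycles on 65: each ℓ→(−1)^(ℓ−1), product (−1)^39 = -1.
(27|65)_J = -1 (Zolotarev's lemma cross-check).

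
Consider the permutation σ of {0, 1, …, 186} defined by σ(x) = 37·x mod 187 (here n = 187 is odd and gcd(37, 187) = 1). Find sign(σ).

Start at x=169: 169 → 82 → 42 → 58 → 89 → 114 → 104 → … (one orbit).
Decompose π into cycles: lengths [80, 80, 16, 5, 5, 1] (6 cycles, including the fixed point 0).
6 cycles on 187: each ℓ→(−1)^(ℓ−1), product (−1)^181 = -1.
(37|187)_J = -1 (Zolotarev's lemma cross-check).

-1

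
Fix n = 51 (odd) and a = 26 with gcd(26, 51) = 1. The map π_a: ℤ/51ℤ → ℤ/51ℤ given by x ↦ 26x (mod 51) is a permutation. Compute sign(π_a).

-1

Orbit of 16 under x↦26x: [16, 8, 4, 2, 1, 26, 13]… (length divides ord_51(26)).
Decompose π into cycles: lengths [8, 8, 8, 8, 8, 8, 2, 1] (8 cycles, including the fixed point 0).
8 cycles on 51: each ℓ→(−1)^(ℓ−1), product (−1)^43 = -1.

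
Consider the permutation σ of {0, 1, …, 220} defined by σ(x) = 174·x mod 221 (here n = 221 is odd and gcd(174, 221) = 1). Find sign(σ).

-1

Trace 174: π^k(174) = [174, 220, 47, 1] for k=0..3.
Cycle lengths of π_174 on ℤ/221ℤ: [4, 4, 4, 4, 4, 4, 4, 4, 4, 4, 4, 4, 4, 4, 4, 4, 4, 4, 4, 4, 4, 4, 4, 4, 4, 4, 4, 4, 4, 4, 4, 4, 4, 4, 4, 4, 4, 4, 4, 4, 4, 4, 4, 4, 4, 4, 4, 4, 4, 4, 4, 4, 4, 4, 4, 1]; 56 cycles in total.
n − c = 221 − 56 = 165; sign = (−1)^165 = -1.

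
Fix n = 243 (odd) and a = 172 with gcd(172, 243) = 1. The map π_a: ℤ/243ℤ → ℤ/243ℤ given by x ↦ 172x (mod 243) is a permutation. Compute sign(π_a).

Trace 226: π^k(226) = [226, 235, 82, 10, 19, 109, 37] for k=0..6.
27 cycles of lengths [27, 27, 27, 27, 27, 27, 9, 9, 9, 9, 9, 9, 3, 3, 3, 3, 3, 3, 1, 1, 1, 1, 1, 1, 1, 1, 1].
n − c = 243 − 27 = 216; sign = (−1)^216 = +1.
Via Zolotarev, sign(π_{172}) = (172|243) = +1.

+1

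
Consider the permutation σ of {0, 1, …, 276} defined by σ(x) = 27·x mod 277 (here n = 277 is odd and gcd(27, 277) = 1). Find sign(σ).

+1

Orbit of 69 under x↦27x: [69, 201, 164, 273, 169, 131, 213]… (length divides ord_277(27)).
π_27 has 13 disjoint cycles with lengths [23, 23, 23, 23, 23, 23, 23, 23, 23, 23, 23, 23, 1] on {0,…,276}.
n − c = 277 − 13 = 264; sign = (−1)^264 = +1.
Check: (27/277) = +1 by Zolotarev.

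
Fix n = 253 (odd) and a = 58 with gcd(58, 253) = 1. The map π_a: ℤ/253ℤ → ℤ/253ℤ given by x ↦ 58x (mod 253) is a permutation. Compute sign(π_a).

+1

Orbit of 188 under x↦58x: [188, 25, 185, 104, 213, 210, 36]… (length divides ord_253(58)).
Decompose π into cycles: lengths [55, 55, 55, 55, 11, 11, 5, 5, 1] (9 cycles, including the fixed point 0).
n − c = 253 − 9 = 244; sign = (−1)^244 = +1.
(58|253)_J = +1 (Zolotarev's lemma cross-check).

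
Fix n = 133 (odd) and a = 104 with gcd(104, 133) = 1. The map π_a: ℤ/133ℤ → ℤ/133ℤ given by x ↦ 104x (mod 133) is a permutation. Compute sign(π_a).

-1

Trace 85: π^k(85) = [85, 62, 64, 6, 92, 125, 99] for k=0..6.
12 cycles of lengths [18, 18, 18, 18, 18, 18, 9, 9, 2, 2, 2, 1].
n − c = 133 − 12 = 121; sign = (−1)^121 = -1.
Check: (104/133) = -1 by Zolotarev.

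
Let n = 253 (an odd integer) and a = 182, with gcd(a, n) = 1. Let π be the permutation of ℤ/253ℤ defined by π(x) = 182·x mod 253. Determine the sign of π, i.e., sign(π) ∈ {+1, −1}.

+1

Orbit of 58 under x↦182x: [58, 183, 163, 65, 192, 30, 147]… (length divides ord_253(182)).
Decompose π into cycles: lengths [110, 110, 22, 10, 1] (5 cycles, including the fixed point 0).
sign(π) = (−1)^{n − #cycles} = (−1)^{253−5} = (−1)^248 = +1.
The Jacobi symbol (182|253) = +1 (Zolotarev) agrees.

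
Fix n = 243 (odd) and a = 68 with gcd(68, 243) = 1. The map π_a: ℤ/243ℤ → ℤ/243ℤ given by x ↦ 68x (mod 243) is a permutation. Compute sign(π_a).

Orbit of 11 under x↦68x: [11, 19, 77, 133, 53, 202, 128]… (length divides ord_243(68)).
π_68 has 6 disjoint cycles with lengths [162, 54, 18, 6, 2, 1] on {0,…,242}.
243 − 6 = 237 transpositions; sign(π) = (−1)^237 = -1.

-1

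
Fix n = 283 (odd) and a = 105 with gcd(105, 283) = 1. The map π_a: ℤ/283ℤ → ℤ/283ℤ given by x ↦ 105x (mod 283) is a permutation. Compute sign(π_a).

+1

Start at x=196: 196 → 204 → 195 → 99 → 207 → 227 → 63 → … (one orbit).
Cycle lengths of π_105 on ℤ/283ℤ: [141, 141, 1]; 3 cycles in total.
With 3 cycles on 283 points, sign = (−1)^{283−3} = +1.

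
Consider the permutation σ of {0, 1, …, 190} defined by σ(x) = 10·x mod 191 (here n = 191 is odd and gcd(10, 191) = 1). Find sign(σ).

+1

Start at x=27: 27 → 79 → 26 → 69 → 117 → 24 → 49 → … (one orbit).
Cycle type of π: 95×2 + 1; total 3 cycles.
sign(π) = (−1)^{n − #cycles} = (−1)^{191−3} = (−1)^188 = +1.
Check: (10/191) = +1 by Zolotarev.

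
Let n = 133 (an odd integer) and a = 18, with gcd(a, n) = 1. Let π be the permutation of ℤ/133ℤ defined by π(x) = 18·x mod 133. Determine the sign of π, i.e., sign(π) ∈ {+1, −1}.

Trace 18: π^k(18) = [18, 58, 113, 39, 37, 1] for k=0..5.
Cycle lengths of π_18 on ℤ/133ℤ: [6, 6, 6, 6, 6, 6, 6, 6, 6, 6, 6, 6, 6, 6, 6, 6, 6, 6, 3, 3, 2, 2, 2, 2, 2, 2, 2, 2, 2, 1]; 30 cycles in total.
133 − 30 = 103 transpositions; sign(π) = (−1)^103 = -1.
(18|133)_J = -1 (Zolotarev's lemma cross-check).

-1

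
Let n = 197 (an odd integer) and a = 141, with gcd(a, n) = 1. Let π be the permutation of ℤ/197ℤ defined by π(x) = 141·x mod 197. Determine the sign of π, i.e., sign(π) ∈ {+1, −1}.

-1

Start at x=12: 12 → 116 → 5 → 114 → 117 → 146 → 98 → … (one orbit).
π_141 has 2 disjoint cycles with lengths [196, 1] on {0,…,196}.
With 2 cycles on 197 points, sign = (−1)^{197−2} = -1.
Check: (141/197) = -1 by Zolotarev.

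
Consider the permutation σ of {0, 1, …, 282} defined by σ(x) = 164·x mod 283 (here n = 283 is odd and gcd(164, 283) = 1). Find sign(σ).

+1

Orbit of 179 under x↦164x: [179, 207, 271, 13, 151, 143, 246]… (length divides ord_283(164)).
Cycle lengths of π_164 on ℤ/283ℤ: [141, 141, 1]; 3 cycles in total.
283 − 3 = 280 transpositions; sign(π) = (−1)^280 = +1.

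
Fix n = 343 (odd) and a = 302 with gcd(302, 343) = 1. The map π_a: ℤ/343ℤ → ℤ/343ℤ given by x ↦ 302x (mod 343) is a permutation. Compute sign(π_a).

+1

Start at x=92: 92 → 1 → 302 → 309 → 22 → 127 → 281 → … (one orbit).
The orbit structure of x ↦ 302x mod 343: 19 orbits of sizes [49, 49, 49, 49, 49, 49, 7, 7, 7, 7, 7, 7, 1, 1, 1, 1, 1, 1, 1].
19 cycles on 343: each ℓ→(−1)^(ℓ−1), product (−1)^324 = +1.
(302|343)_J = +1 (Zolotarev's lemma cross-check).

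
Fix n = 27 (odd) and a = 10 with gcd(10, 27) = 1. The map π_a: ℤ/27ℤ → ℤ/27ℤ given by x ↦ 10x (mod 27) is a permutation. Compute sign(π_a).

Orbit of 19 under x↦10x: [19, 1, 10]… (length divides ord_27(10)).
π_10 has 15 disjoint cycles with lengths [3, 3, 3, 3, 3, 3, 1, 1, 1, 1, 1, 1, 1, 1, 1] on {0,…,26}.
27 − 15 = 12 transpositions; sign(π) = (−1)^12 = +1.
Check: (10/27) = +1 by Zolotarev.

+1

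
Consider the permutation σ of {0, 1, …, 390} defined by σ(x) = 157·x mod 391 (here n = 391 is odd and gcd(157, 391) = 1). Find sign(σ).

Orbit of 154 under x↦157x: [154, 327, 118, 149, 324, 38, 101]… (length divides ord_391(157)).
14 cycles of lengths [44, 44, 44, 44, 44, 44, 44, 44, 22, 4, 4, 4, 4, 1].
sign(π) = (−1)^{n − #cycles} = (−1)^{391−14} = (−1)^377 = -1.

-1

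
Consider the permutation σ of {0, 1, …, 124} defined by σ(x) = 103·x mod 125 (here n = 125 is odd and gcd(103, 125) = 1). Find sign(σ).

-1

Start at x=56: 56 → 18 → 104 → 87 → 86 → 108 → 124 → … (one orbit).
Cycle lengths of π_103 on ℤ/125ℤ: [100, 20, 4, 1]; 4 cycles in total.
sign(π) = (−1)^{n − #cycles} = (−1)^{125−4} = (−1)^121 = -1.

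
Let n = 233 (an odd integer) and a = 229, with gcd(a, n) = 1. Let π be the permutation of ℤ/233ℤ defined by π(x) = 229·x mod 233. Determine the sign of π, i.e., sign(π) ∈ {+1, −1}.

Trace 32: π^k(32) = [32, 105, 46, 49, 37, 85, 126] for k=0..6.
Cycle lengths of π_229 on ℤ/233ℤ: [58, 58, 58, 58, 1]; 5 cycles in total.
n − c = 233 − 5 = 228; sign = (−1)^228 = +1.
The Jacobi symbol (229|233) = +1 (Zolotarev) agrees.

+1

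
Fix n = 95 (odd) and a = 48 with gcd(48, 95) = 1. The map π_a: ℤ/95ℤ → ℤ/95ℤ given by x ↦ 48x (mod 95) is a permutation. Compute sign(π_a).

Trace 67: π^k(67) = [67, 81, 88, 44, 22, 11, 53] for k=0..6.
The orbit structure of x ↦ 48x mod 95: 5 orbits of sizes [36, 36, 18, 4, 1].
sign(π) = (−1)^{n − #cycles} = (−1)^{95−5} = (−1)^90 = +1.
Via Zolotarev, sign(π_{48}) = (48|95) = +1.

+1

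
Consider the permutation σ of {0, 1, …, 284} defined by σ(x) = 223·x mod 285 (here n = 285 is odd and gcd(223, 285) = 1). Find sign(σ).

+1

Orbit of 64 under x↦223x: [64, 22, 61, 208, 214, 127, 106]… (length divides ord_285(223)).
π_223 has 15 disjoint cycles with lengths [36, 36, 36, 36, 36, 36, 18, 18, 18, 4, 4, 4, 1, 1, 1] on {0,…,284}.
Σ(ℓ_i−1) = 285−15 = 270; sign = (−1)^270 = +1.
Zolotarev: (223|285) = +1, matching the cycle-count sign.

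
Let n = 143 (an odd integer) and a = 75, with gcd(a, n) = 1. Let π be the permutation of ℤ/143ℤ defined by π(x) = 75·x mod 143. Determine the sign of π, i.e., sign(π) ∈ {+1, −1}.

Start at x=36: 36 → 126 → 12 → 42 → 4 → 14 → 49 → … (one orbit).
Decompose π into cycles: lengths [30, 30, 30, 30, 6, 6, 5, 5, 1] (9 cycles, including the fixed point 0).
With 9 cycles on 143 points, sign = (−1)^{143−9} = +1.

+1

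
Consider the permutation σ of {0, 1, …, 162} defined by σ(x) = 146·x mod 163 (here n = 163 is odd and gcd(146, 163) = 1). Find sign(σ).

+1

Trace 126: π^k(126) = [126, 140, 65, 36, 40, 135, 150] for k=0..6.
Cycle type of π: 27×6 + 1; total 7 cycles.
sign(π) = (−1)^{n − #cycles} = (−1)^{163−7} = (−1)^156 = +1.
Via Zolotarev, sign(π_{146}) = (146|163) = +1.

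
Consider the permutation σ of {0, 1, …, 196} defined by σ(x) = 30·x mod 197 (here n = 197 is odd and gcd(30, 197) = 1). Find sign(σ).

Start at x=132: 132 → 20 → 9 → 73 → 23 → 99 → 15 → … (one orbit).
Cycle lengths of π_30 on ℤ/197ℤ: [196, 1]; 2 cycles in total.
Σ(ℓ_i−1) = 197−2 = 195; sign = (−1)^195 = -1.

-1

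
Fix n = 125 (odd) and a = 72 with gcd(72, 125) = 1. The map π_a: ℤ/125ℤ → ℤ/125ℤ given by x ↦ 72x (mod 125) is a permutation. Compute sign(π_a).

Start at x=8: 8 → 76 → 97 → 109 → 98 → 56 → 32 → … (one orbit).
The orbit structure of x ↦ 72x mod 125: 4 orbits of sizes [100, 20, 4, 1].
4 cycles on 125: each ℓ→(−1)^(ℓ−1), product (−1)^121 = -1.

-1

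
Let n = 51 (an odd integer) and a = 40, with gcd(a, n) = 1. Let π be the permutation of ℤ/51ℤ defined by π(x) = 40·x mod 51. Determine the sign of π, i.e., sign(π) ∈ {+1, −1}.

-1

Trace 25: π^k(25) = [25, 31, 16, 28, 49, 22, 13] for k=0..6.
π_40 has 6 disjoint cycles with lengths [16, 16, 16, 1, 1, 1] on {0,…,50}.
51 − 6 = 45 transpositions; sign(π) = (−1)^45 = -1.
The Jacobi symbol (40|51) = -1 (Zolotarev) agrees.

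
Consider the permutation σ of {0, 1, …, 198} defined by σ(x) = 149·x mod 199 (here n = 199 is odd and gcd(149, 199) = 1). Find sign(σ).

-1

Start at x=176: 176 → 155 → 11 → 47 → 38 → 90 → 77 → … (one orbit).
2 cycles of lengths [198, 1].
With 2 cycles on 199 points, sign = (−1)^{199−2} = -1.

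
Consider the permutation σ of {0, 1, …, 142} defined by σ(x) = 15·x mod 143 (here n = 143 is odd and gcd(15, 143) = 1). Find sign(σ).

Start at x=133: 133 → 136 → 38 → 141 → 113 → 122 → 114 → … (one orbit).
Cycle lengths of π_15 on ℤ/143ℤ: [60, 60, 12, 5, 5, 1]; 6 cycles in total.
143 − 6 = 137 transpositions; sign(π) = (−1)^137 = -1.
Zolotarev: (15|143) = -1, matching the cycle-count sign.

-1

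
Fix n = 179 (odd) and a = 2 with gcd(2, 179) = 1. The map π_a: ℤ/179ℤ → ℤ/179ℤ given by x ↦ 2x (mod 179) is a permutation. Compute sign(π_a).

-1

Trace 108: π^k(108) = [108, 37, 74, 148, 117, 55, 110] for k=0..6.
Decompose π into cycles: lengths [178, 1] (2 cycles, including the fixed point 0).
2 cycles on 179: each ℓ→(−1)^(ℓ−1), product (−1)^177 = -1.
The Jacobi symbol (2|179) = -1 (Zolotarev) agrees.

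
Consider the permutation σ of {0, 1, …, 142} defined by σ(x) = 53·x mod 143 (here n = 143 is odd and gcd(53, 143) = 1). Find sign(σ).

Trace 27: π^k(27) = [27, 1, 53, 92, 14] for k=0..4.
Cycle type of π: 5×26 + 1×13; total 39 cycles.
sign(π) = (−1)^{n − #cycles} = (−1)^{143−39} = (−1)^104 = +1.
Zolotarev: (53|143) = +1, matching the cycle-count sign.

+1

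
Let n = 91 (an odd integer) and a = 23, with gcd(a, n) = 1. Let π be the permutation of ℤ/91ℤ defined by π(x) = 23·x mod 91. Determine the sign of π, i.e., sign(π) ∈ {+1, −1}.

+1

Orbit of 1 under x↦23x: [1, 23, 74, 64, 16, 4]… (length divides ord_91(23)).
Decompose π into cycles: lengths [6, 6, 6, 6, 6, 6, 6, 6, 6, 6, 6, 6, 6, 6, 3, 3, 1] (17 cycles, including the fixed point 0).
91 − 17 = 74 transpositions; sign(π) = (−1)^74 = +1.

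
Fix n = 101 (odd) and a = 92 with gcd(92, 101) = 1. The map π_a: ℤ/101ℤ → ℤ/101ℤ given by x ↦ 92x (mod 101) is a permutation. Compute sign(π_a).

+1

Trace 87: π^k(87) = [87, 25, 78, 5, 56, 1, 92] for k=0..6.
Decompose π into cycles: lengths [25, 25, 25, 25, 1] (5 cycles, including the fixed point 0).
101 − 5 = 96 transpositions; sign(π) = (−1)^96 = +1.
(92|101)_J = +1 (Zolotarev's lemma cross-check).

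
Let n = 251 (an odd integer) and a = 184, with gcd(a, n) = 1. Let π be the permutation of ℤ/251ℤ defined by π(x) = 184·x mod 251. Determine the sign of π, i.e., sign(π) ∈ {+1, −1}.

-1

Trace 250: π^k(250) = [250, 67, 29, 65, 163, 123, 42] for k=0..6.
Cycle type of π: 250 + 1; total 2 cycles.
sign(π) = (−1)^{n − #cycles} = (−1)^{251−2} = (−1)^249 = -1.
(184|251)_J = -1 (Zolotarev's lemma cross-check).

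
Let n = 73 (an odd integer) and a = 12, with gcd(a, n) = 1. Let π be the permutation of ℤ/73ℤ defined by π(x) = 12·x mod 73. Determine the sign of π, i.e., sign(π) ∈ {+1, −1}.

+1

Start at x=64: 64 → 38 → 18 → 70 → 37 → 6 → 72 → … (one orbit).
Cycle type of π: 36×2 + 1; total 3 cycles.
sign(π) = (−1)^{n − #cycles} = (−1)^{73−3} = (−1)^70 = +1.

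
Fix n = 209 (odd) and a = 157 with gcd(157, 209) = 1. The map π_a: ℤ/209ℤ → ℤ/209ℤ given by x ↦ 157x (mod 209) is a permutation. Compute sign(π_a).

Orbit of 144 under x↦157x: [144, 36, 9, 159, 92, 23, 58]… (length divides ord_209(157)).
Cycle type of π: 45×4 + 9×2 + 5×2 + 1; total 9 cycles.
9 cycles on 209: each ℓ→(−1)^(ℓ−1), product (−1)^200 = +1.
Zolotarev: (157|209) = +1, matching the cycle-count sign.

+1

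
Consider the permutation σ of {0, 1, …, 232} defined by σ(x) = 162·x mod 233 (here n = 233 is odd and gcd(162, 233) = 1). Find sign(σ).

+1

Trace 85: π^k(85) = [85, 23, 231, 142, 170, 46, 229] for k=0..6.
5 cycles of lengths [58, 58, 58, 58, 1].
With 5 cycles on 233 points, sign = (−1)^{233−5} = +1.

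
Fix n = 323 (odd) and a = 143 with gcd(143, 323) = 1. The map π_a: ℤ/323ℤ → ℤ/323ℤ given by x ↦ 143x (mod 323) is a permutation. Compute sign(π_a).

Start at x=4: 4 → 249 → 77 → 29 → 271 → 316 → 291 → … (one orbit).
The orbit structure of x ↦ 143x mod 323: 5 orbits of sizes [144, 144, 18, 16, 1].
Σ(ℓ_i−1) = 323−5 = 318; sign = (−1)^318 = +1.
Via Zolotarev, sign(π_{143}) = (143|323) = +1.

+1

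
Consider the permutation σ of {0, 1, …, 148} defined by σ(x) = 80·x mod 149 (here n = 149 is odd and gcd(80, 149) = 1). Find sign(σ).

Orbit of 129 under x↦80x: [129, 39, 140, 25, 63, 123, 6]… (length divides ord_149(80)).
Cycle type of π: 37×4 + 1; total 5 cycles.
149 − 5 = 144 transpositions; sign(π) = (−1)^144 = +1.
Zolotarev: (80|149) = +1, matching the cycle-count sign.

+1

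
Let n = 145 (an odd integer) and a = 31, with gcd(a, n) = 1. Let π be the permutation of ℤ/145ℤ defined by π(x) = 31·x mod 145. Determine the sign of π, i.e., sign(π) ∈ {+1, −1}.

-1

Trace 46: π^k(46) = [46, 121, 126, 136, 11, 51, 131] for k=0..6.
π_31 has 10 disjoint cycles with lengths [28, 28, 28, 28, 28, 1, 1, 1, 1, 1] on {0,…,144}.
145 − 10 = 135 transpositions; sign(π) = (−1)^135 = -1.
Zolotarev: (31|145) = -1, matching the cycle-count sign.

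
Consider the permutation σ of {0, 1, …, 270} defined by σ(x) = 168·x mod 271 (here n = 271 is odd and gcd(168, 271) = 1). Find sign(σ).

Start at x=37: 37 → 254 → 125 → 133 → 122 → 171 → 2 → … (one orbit).
The orbit structure of x ↦ 168x mod 271: 2 orbits of sizes [270, 1].
With 2 cycles on 271 points, sign = (−1)^{271−2} = -1.

-1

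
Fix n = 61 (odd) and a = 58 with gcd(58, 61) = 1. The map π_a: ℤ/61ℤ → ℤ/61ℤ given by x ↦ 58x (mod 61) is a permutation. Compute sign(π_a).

+1

Orbit of 20 under x↦58x: [20, 1, 58, 9, 34]… (length divides ord_61(58)).
π_58 has 13 disjoint cycles with lengths [5, 5, 5, 5, 5, 5, 5, 5, 5, 5, 5, 5, 1] on {0,…,60}.
n − c = 61 − 13 = 48; sign = (−1)^48 = +1.
Check: (58/61) = +1 by Zolotarev.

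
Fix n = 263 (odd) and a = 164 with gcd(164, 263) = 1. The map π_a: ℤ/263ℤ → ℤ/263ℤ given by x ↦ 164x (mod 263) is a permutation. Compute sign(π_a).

Trace 185: π^k(185) = [185, 95, 63, 75, 202, 253, 201] for k=0..6.
Cycle lengths of π_164 on ℤ/263ℤ: [262, 1]; 2 cycles in total.
263 − 2 = 261 transpositions; sign(π) = (−1)^261 = -1.

-1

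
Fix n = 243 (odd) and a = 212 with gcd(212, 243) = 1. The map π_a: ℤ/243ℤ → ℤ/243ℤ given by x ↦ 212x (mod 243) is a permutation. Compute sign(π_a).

Trace 7: π^k(7) = [7, 26, 166, 200, 118, 230, 160] for k=0..6.
Decompose π into cycles: lengths [162, 54, 18, 6, 2, 1] (6 cycles, including the fixed point 0).
n − c = 243 − 6 = 237; sign = (−1)^237 = -1.
(212|243)_J = -1 (Zolotarev's lemma cross-check).

-1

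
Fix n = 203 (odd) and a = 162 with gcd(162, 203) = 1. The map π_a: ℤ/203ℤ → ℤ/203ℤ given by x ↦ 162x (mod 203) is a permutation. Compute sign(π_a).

-1

Trace 162: π^k(162) = [162, 57, 99, 1] for k=0..3.
Cycle lengths of π_162 on ℤ/203ℤ: [4, 4, 4, 4, 4, 4, 4, 4, 4, 4, 4, 4, 4, 4, 4, 4, 4, 4, 4, 4, 4, 4, 4, 4, 4, 4, 4, 4, 4, 4, 4, 4, 4, 4, 4, 4, 4, 4, 4, 4, 4, 4, 4, 4, 4, 4, 4, 4, 4, 1, 1, 1, 1, 1, 1, 1]; 56 cycles in total.
With 56 cycles on 203 points, sign = (−1)^{203−56} = -1.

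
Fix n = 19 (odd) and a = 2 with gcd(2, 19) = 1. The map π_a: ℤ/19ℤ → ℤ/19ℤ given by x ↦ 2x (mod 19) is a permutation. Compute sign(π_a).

Orbit of 17 under x↦2x: [17, 15, 11, 3, 6, 12, 5]… (length divides ord_19(2)).
2 cycles of lengths [18, 1].
2 cycles on 19: each ℓ→(−1)^(ℓ−1), product (−1)^17 = -1.

-1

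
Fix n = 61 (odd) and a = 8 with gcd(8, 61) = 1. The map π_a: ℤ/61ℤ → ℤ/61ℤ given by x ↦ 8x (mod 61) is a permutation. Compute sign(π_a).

Trace 28: π^k(28) = [28, 41, 23, 1, 8, 3, 24] for k=0..6.
Decompose π into cycles: lengths [20, 20, 20, 1] (4 cycles, including the fixed point 0).
Σ(ℓ_i−1) = 61−4 = 57; sign = (−1)^57 = -1.

-1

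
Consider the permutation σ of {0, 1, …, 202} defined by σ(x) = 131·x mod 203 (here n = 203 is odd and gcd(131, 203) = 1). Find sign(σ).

+1

Start at x=67: 67 → 48 → 198 → 157 → 64 → 61 → 74 → … (one orbit).
Cycle type of π: 84×2 + 28 + 6 + 1; total 5 cycles.
5 cycles on 203: each ℓ→(−1)^(ℓ−1), product (−1)^198 = +1.
The Jacobi symbol (131|203) = +1 (Zolotarev) agrees.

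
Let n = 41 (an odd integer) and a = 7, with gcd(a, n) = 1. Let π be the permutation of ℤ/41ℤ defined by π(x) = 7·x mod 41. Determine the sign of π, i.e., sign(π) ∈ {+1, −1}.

-1

Trace 31: π^k(31) = [31, 12, 2, 14, 16, 30, 5] for k=0..6.
The orbit structure of x ↦ 7x mod 41: 2 orbits of sizes [40, 1].
sign(π) = (−1)^{n − #cycles} = (−1)^{41−2} = (−1)^39 = -1.
Via Zolotarev, sign(π_{7}) = (7|41) = -1.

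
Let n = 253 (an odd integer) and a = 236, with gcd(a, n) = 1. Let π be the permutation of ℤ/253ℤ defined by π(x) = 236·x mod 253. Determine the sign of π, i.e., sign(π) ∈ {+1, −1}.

+1

Trace 236: π^k(236) = [236, 36, 147, 31, 232, 104, 3] for k=0..6.
π_236 has 9 disjoint cycles with lengths [55, 55, 55, 55, 11, 11, 5, 5, 1] on {0,…,252}.
9 cycles on 253: each ℓ→(−1)^(ℓ−1), product (−1)^244 = +1.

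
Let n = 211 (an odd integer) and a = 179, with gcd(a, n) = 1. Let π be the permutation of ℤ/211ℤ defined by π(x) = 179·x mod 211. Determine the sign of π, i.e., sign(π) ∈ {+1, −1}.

Orbit of 199 under x↦179x: [199, 173, 161, 123, 73, 196, 58]… (length divides ord_211(179)).
π_179 has 11 disjoint cycles with lengths [21, 21, 21, 21, 21, 21, 21, 21, 21, 21, 1] on {0,…,210}.
11 cycles on 211: each ℓ→(−1)^(ℓ−1), product (−1)^200 = +1.
The Jacobi symbol (179|211) = +1 (Zolotarev) agrees.

+1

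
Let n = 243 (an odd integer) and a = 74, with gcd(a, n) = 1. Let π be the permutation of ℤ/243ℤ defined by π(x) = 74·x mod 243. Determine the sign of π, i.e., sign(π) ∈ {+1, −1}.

-1

Orbit of 56 under x↦74x: [56, 13, 233, 232, 158, 28, 128]… (length divides ord_243(74)).
6 cycles of lengths [162, 54, 18, 6, 2, 1].
243 − 6 = 237 transpositions; sign(π) = (−1)^237 = -1.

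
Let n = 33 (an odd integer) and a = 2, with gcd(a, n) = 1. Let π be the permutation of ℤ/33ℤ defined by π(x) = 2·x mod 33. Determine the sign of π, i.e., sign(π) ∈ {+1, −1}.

Orbit of 32 under x↦2x: [32, 31, 29, 25, 17, 1, 2]… (length divides ord_33(2)).
Cycle lengths of π_2 on ℤ/33ℤ: [10, 10, 10, 2, 1]; 5 cycles in total.
n − c = 33 − 5 = 28; sign = (−1)^28 = +1.
Check: (2/33) = +1 by Zolotarev.

+1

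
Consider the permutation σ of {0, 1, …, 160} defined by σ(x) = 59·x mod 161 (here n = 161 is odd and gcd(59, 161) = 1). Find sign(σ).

Trace 9: π^k(9) = [9, 48, 95, 131, 1, 59, 100] for k=0..6.
π_59 has 6 disjoint cycles with lengths [66, 66, 11, 11, 6, 1] on {0,…,160}.
sign(π) = (−1)^{n − #cycles} = (−1)^{161−6} = (−1)^155 = -1.

-1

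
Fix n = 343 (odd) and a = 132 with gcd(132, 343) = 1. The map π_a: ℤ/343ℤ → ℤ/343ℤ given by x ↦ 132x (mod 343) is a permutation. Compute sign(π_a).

Start at x=316: 316 → 209 → 148 → 328 → 78 → 6 → 106 → … (one orbit).
Cycle type of π: 98×3 + 14×3 + 2×3 + 1; total 10 cycles.
Σ(ℓ_i−1) = 343−10 = 333; sign = (−1)^333 = -1.
Zolotarev: (132|343) = -1, matching the cycle-count sign.

-1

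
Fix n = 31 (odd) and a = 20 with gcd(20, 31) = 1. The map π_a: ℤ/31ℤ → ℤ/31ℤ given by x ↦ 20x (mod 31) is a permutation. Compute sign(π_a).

+1

Start at x=10: 10 → 14 → 1 → 20 → 28 → 2 → 9 → … (one orbit).
Decompose π into cycles: lengths [15, 15, 1] (3 cycles, including the fixed point 0).
n − c = 31 − 3 = 28; sign = (−1)^28 = +1.
Check: (20/31) = +1 by Zolotarev.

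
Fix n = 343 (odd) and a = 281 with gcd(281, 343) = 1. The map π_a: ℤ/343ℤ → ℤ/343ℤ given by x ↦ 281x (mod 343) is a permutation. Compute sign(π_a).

+1

Orbit of 78 under x↦281x: [78, 309, 50, 330, 120, 106, 288]… (length divides ord_343(281)).
Decompose π into cycles: lengths [49, 49, 49, 49, 49, 49, 7, 7, 7, 7, 7, 7, 1, 1, 1, 1, 1, 1, 1] (19 cycles, including the fixed point 0).
sign(π) = (−1)^{n − #cycles} = (−1)^{343−19} = (−1)^324 = +1.
Zolotarev: (281|343) = +1, matching the cycle-count sign.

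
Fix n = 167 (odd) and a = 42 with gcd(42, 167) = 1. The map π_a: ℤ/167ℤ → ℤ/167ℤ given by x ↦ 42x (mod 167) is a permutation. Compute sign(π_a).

Orbit of 48 under x↦42x: [48, 12, 3, 126, 115, 154, 122]… (length divides ord_167(42)).
The orbit structure of x ↦ 42x mod 167: 3 orbits of sizes [83, 83, 1].
n − c = 167 − 3 = 164; sign = (−1)^164 = +1.

+1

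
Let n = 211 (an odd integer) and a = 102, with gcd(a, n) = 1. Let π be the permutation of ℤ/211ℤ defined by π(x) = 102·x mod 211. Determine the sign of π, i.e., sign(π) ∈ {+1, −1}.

-1

Orbit of 64 under x↦102x: [64, 198, 151, 210, 109, 146, 122]… (length divides ord_211(102)).
Cycle lengths of π_102 on ℤ/211ℤ: [70, 70, 70, 1]; 4 cycles in total.
sign(π) = (−1)^{n − #cycles} = (−1)^{211−4} = (−1)^207 = -1.
Check: (102/211) = -1 by Zolotarev.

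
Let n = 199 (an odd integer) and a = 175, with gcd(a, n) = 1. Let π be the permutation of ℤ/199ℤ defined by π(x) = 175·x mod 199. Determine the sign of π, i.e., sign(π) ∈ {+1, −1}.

Orbit of 106 under x↦175x: [106, 43, 162, 92, 180, 58, 1]… (length divides ord_199(175)).
Decompose π into cycles: lengths [9, 9, 9, 9, 9, 9, 9, 9, 9, 9, 9, 9, 9, 9, 9, 9, 9, 9, 9, 9, 9, 9, 1] (23 cycles, including the fixed point 0).
sign(π) = (−1)^{n − #cycles} = (−1)^{199−23} = (−1)^176 = +1.
Check: (175/199) = +1 by Zolotarev.

+1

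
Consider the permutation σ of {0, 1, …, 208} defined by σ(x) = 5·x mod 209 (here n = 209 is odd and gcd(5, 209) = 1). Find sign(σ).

Trace 177: π^k(177) = [177, 49, 36, 180, 64, 111, 137] for k=0..6.
Cycle type of π: 45×4 + 9×2 + 5×2 + 1; total 9 cycles.
Σ(ℓ_i−1) = 209−9 = 200; sign = (−1)^200 = +1.

+1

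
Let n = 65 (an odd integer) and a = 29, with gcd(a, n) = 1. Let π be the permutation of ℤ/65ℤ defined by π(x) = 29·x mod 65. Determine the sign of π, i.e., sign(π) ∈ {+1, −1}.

+1

Start at x=1: 1 → 29 → 61 → 14 → 16 → 9 → 1 (one orbit).
Decompose π into cycles: lengths [6, 6, 6, 6, 6, 6, 6, 6, 3, 3, 3, 3, 2, 2, 1] (15 cycles, including the fixed point 0).
With 15 cycles on 65 points, sign = (−1)^{65−15} = +1.
Zolotarev: (29|65) = +1, matching the cycle-count sign.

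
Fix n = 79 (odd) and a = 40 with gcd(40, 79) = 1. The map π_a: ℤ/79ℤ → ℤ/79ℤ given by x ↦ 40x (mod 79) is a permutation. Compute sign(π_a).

Orbit of 10 under x↦40x: [10, 5, 42, 21, 50, 25, 52]… (length divides ord_79(40)).
Cycle lengths of π_40 on ℤ/79ℤ: [39, 39, 1]; 3 cycles in total.
n − c = 79 − 3 = 76; sign = (−1)^76 = +1.
Zolotarev: (40|79) = +1, matching the cycle-count sign.

+1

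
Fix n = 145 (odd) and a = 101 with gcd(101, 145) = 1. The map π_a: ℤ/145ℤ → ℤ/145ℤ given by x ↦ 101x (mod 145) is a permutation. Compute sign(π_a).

Start at x=86: 86 → 131 → 36 → 11 → 96 → 126 → 111 → … (one orbit).
Decompose π into cycles: lengths [28, 28, 28, 28, 28, 1, 1, 1, 1, 1] (10 cycles, including the fixed point 0).
With 10 cycles on 145 points, sign = (−1)^{145−10} = -1.
Via Zolotarev, sign(π_{101}) = (101|145) = -1.

-1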